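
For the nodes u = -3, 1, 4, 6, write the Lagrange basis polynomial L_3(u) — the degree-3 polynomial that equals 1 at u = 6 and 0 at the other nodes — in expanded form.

L_3(u) = (1/90)u^3 - (1/45)u^2 - (11/90)u + 2/15

L_3(u) = (u + 3)(u - 1)(u - 4) / [(9)·(5)·(2)]
       = (u^3 - 2u^2 - 11u + 12) / (90)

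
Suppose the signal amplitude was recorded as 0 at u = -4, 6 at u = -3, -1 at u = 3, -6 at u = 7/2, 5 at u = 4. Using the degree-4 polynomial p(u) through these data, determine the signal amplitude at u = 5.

Evaluate each Lagrange basis at u = 5:
L_0(5) = (8)·(2)·(3/2)·(1)/[(-1)·(-7)·(-15/2)·(-8)] = 2/35
L_1(5) = (9)·(2)·(3/2)·(1)/[(1)·(-6)·(-13/2)·(-7)] = -9/91
L_2(5) = (9)·(8)·(3/2)·(1)/[(7)·(6)·(-1/2)·(-1)] = 36/7
L_3(5) = (9)·(8)·(2)·(1)/[(15/2)·(13/2)·(1/2)·(-1/2)] = -768/65
L_4(5) = (9)·(8)·(2)·(3/2)/[(8)·(7)·(1)·(1/2)] = 54/7
Sum: 0 + 6·(-9/91) + (-1)·(36/7) + (-6)·(-768/65) + 5·(54/7) = 47196/455

47196/455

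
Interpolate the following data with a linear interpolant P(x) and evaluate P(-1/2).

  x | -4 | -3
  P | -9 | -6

Evaluate each Lagrange basis at x = -1/2:
L_0(-1/2) = (5/2)/[(-1)] = -5/2
L_1(-1/2) = (7/2)/[(1)] = 7/2
Sum: (-9)·(-5/2) + (-6)·(7/2) = 3/2

3/2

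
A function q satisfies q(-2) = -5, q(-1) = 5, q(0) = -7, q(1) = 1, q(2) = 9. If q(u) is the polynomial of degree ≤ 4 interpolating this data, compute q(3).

Evaluate each Lagrange basis at u = 3:
L_0(3) = (4)·(3)·(2)·(1)/[(-1)·(-2)·(-3)·(-4)] = 1
L_1(3) = (5)·(3)·(2)·(1)/[(1)·(-1)·(-2)·(-3)] = -5
L_2(3) = (5)·(4)·(2)·(1)/[(2)·(1)·(-1)·(-2)] = 10
L_3(3) = (5)·(4)·(3)·(1)/[(3)·(2)·(1)·(-1)] = -10
L_4(3) = (5)·(4)·(3)·(2)/[(4)·(3)·(2)·(1)] = 5
Sum: (-5)·(1) + 5·(-5) + (-7)·(10) + 1·(-10) + 9·(5) = -65

-65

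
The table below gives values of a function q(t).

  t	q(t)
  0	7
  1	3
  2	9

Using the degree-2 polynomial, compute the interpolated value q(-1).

21

L_0(-1) = (-2)·(-3)/[(-1)·(-2)] = 3
L_1(-1) = (-1)·(-3)/[(1)·(-1)] = -3
L_2(-1) = (-1)·(-2)/[(2)·(1)] = 1
Sum: 7·(3) + 3·(-3) + 9·(1) = 21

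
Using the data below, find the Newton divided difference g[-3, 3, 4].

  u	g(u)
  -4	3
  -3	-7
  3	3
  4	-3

-23/21

g[-3,3] = (3 - (-7)) / (3 - (-3)) = 5/3
g[3,4] = (-3 - 3) / (4 - 3) = -6
g[-3,3,4] = (-6 - 5/3) / (4 - (-3)) = -23/21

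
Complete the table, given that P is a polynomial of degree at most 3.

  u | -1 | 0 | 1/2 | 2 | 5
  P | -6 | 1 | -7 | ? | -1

The 4 known values determine P uniquely (degree ≤ 3).
L_0(2) = (2)·(3/2)·(-3)/[(-1)·(-3/2)·(-6)] = 1
L_1(2) = (3)·(3/2)·(-3)/[(1)·(-1/2)·(-5)] = -27/5
L_2(2) = (3)·(2)·(-3)/[(3/2)·(1/2)·(-9/2)] = 16/3
L_3(2) = (3)·(2)·(3/2)/[(6)·(5)·(9/2)] = 1/15
Sum: (-6)·(1) + 1·(-27/5) + (-7)·(16/3) + (-1)·(1/15) = -244/5

-244/5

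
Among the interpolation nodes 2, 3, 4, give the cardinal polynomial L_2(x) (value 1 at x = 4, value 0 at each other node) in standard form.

L_2(x) = (x - 2)(x - 3) / [(2)·(1)]
       = (x^2 - 5x + 6) / (2)

L_2(x) = (1/2)x^2 - (5/2)x + 3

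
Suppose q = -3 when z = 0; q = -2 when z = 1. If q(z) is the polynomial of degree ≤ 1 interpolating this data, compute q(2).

-1

Evaluate each Lagrange basis at z = 2:
L_0(2) = (1)/[(-1)] = -1
L_1(2) = (2)/[(1)] = 2
Sum: (-3)·(-1) + (-2)·(2) = -1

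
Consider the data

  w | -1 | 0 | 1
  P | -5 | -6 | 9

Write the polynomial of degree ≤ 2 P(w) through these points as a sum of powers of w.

L_0(w) = w(w - 1) / [2] = (1/2)w^2 - (1/2)w
L_1(w) = (w + 1)(w - 1) / [-1] = -w^2 + 1
L_2(w) = (w + 1)w / [2] = (1/2)w^2 + (1/2)w
P(w) = (-5)·L_0 + (-6)·L_1 + 9·L_2
  (-5)·L_0(w) = -(5/2)w^2 + (5/2)w
  (-6)·L_1(w) = 6w^2 - 6
  9·L_2(w) = (9/2)w^2 + (9/2)w
Adding term by term: 8w^2 + 7w - 6

P(w) = 8w^2 + 7w - 6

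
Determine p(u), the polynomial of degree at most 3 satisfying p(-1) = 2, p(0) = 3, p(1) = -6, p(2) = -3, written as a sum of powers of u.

Build the Lagrange basis polynomials:
L_0(u) = u(u - 1)(u - 2) / [-6] = -(1/6)u^3 + (1/2)u^2 - (1/3)u
L_1(u) = (u + 1)(u - 1)(u - 2) / [2] = (1/2)u^3 - u^2 - (1/2)u + 1
L_2(u) = (u + 1)u(u - 2) / [-2] = -(1/2)u^3 + (1/2)u^2 + u
L_3(u) = (u + 1)u(u - 1) / [6] = (1/6)u^3 - (1/6)u
p(u) = 2·L_0 + 3·L_1 + (-6)·L_2 + (-3)·L_3
  2·L_0(u) = -(1/3)u^3 + u^2 - (2/3)u
  3·L_1(u) = (3/2)u^3 - 3u^2 - (3/2)u + 3
  (-6)·L_2(u) = 3u^3 - 3u^2 - 6u
  (-3)·L_3(u) = -(1/2)u^3 + (1/2)u
Adding term by term: (11/3)u^3 - 5u^2 - (23/3)u + 3

p(u) = (11/3)u^3 - 5u^2 - (23/3)u + 3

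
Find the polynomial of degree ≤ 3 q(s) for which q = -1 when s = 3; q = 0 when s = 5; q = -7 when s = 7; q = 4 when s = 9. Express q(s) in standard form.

q(s) = (13/24)s^3 - (73/8)s^2 + (1127/24)s - 595/8

Build the Lagrange basis polynomials:
L_0(s) = (s - 5)(s - 7)(s - 9) / [-48] = -(1/48)s^3 + (7/16)s^2 - (143/48)s + 105/16
L_1(s) = (s - 3)(s - 7)(s - 9) / [16] = (1/16)s^3 - (19/16)s^2 + (111/16)s - 189/16
L_2(s) = (s - 3)(s - 5)(s - 9) / [-16] = -(1/16)s^3 + (17/16)s^2 - (87/16)s + 135/16
L_3(s) = (s - 3)(s - 5)(s - 7) / [48] = (1/48)s^3 - (5/16)s^2 + (71/48)s - 35/16
q(s) = (-1)·L_0 + 0·L_1 + (-7)·L_2 + 4·L_3
  (-1)·L_0(s) = (1/48)s^3 - (7/16)s^2 + (143/48)s - 105/16
  0·L_1(s) = 0
  (-7)·L_2(s) = (7/16)s^3 - (119/16)s^2 + (609/16)s - 945/16
  4·L_3(s) = (1/12)s^3 - (5/4)s^2 + (71/12)s - 35/4
Adding term by term: (13/24)s^3 - (73/8)s^2 + (1127/24)s - 595/8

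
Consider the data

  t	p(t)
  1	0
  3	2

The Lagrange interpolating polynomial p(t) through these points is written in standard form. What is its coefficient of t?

1

The leading coefficient equals the top divided difference p[1,3].
p[1,3] = (2 - 0) / (3 - 1) = 1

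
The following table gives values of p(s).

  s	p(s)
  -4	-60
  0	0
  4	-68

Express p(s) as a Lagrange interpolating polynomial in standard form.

p(s) = -4s^2 - s

Build the Lagrange basis polynomials:
L_0(s) = s(s - 4) / [32] = (1/32)s^2 - (1/8)s
L_1(s) = (s + 4)(s - 4) / [-16] = -(1/16)s^2 + 1
L_2(s) = (s + 4)s / [32] = (1/32)s^2 + (1/8)s
p(s) = (-60)·L_0 + 0·L_1 + (-68)·L_2
  (-60)·L_0(s) = -(15/8)s^2 + (15/2)s
  0·L_1(s) = 0
  (-68)·L_2(s) = -(17/8)s^2 - (17/2)s
Adding term by term: -4s^2 - s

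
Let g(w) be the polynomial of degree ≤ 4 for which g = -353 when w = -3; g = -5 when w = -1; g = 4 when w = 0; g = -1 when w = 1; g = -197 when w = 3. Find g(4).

Evaluate each Lagrange basis at w = 4:
L_0(4) = (5)·(4)·(3)·(1)/[(-2)·(-3)·(-4)·(-6)] = 5/12
L_1(4) = (7)·(4)·(3)·(1)/[(2)·(-1)·(-2)·(-4)] = -21/4
L_2(4) = (7)·(5)·(3)·(1)/[(3)·(1)·(-1)·(-3)] = 35/3
L_3(4) = (7)·(5)·(4)·(1)/[(4)·(2)·(1)·(-2)] = -35/4
L_4(4) = (7)·(5)·(4)·(3)/[(6)·(4)·(3)·(2)] = 35/12
Sum: (-353)·(5/12) + (-5)·(-21/4) + 4·(35/3) + (-1)·(-35/4) + (-197)·(35/12) = -640

-640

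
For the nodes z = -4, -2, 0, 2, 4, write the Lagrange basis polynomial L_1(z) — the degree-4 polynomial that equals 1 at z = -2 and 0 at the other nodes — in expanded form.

L_1(z) = -(1/96)z^4 + (1/48)z^3 + (1/6)z^2 - (1/3)z

L_1(z) = (z + 4)z(z - 2)(z - 4) / [(2)·(-2)·(-4)·(-6)]
       = (z^4 - 2z^3 - 16z^2 + 32z) / (-96)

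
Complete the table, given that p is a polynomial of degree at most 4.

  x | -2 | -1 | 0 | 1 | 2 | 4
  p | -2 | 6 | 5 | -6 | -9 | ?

The 5 known values determine p uniquely (degree ≤ 4).
L_0(4) = (5)·(4)·(3)·(2)/[(-1)·(-2)·(-3)·(-4)] = 5
L_1(4) = (6)·(4)·(3)·(2)/[(1)·(-1)·(-2)·(-3)] = -24
L_2(4) = (6)·(5)·(3)·(2)/[(2)·(1)·(-1)·(-2)] = 45
L_3(4) = (6)·(5)·(4)·(2)/[(3)·(2)·(1)·(-1)] = -40
L_4(4) = (6)·(5)·(4)·(3)/[(4)·(3)·(2)·(1)] = 15
Sum: (-2)·(5) + 6·(-24) + 5·(45) + (-6)·(-40) + (-9)·(15) = 176

176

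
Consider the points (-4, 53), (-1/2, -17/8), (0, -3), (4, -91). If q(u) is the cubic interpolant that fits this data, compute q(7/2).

Evaluate each Lagrange basis at u = 7/2:
L_0(7/2) = (4)·(7/2)·(-1/2)/[(-7/2)·(-4)·(-8)] = 1/16
L_1(7/2) = (15/2)·(7/2)·(-1/2)/[(7/2)·(-1/2)·(-9/2)] = -5/3
L_2(7/2) = (15/2)·(4)·(-1/2)/[(4)·(1/2)·(-4)] = 15/8
L_3(7/2) = (15/2)·(4)·(7/2)/[(8)·(9/2)·(4)] = 35/48
Sum: 53·(1/16) + (-17/8)·(-5/3) + (-3)·(15/8) + (-91)·(35/48) = -521/8

-521/8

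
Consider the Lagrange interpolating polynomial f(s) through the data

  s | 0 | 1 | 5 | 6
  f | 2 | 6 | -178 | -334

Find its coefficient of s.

4

Build the Lagrange basis polynomials:
L_0(s) = (s - 1)(s - 5)(s - 6) / [-30] = -(1/30)s^3 + (2/5)s^2 - (41/30)s + 1
L_1(s) = s(s - 5)(s - 6) / [20] = (1/20)s^3 - (11/20)s^2 + (3/2)s
L_2(s) = s(s - 1)(s - 6) / [-20] = -(1/20)s^3 + (7/20)s^2 - (3/10)s
L_3(s) = s(s - 1)(s - 5) / [30] = (1/30)s^3 - (1/5)s^2 + (1/6)s
f(s) = 2·L_0 + 6·L_1 + (-178)·L_2 + (-334)·L_3
Only the coefficient of s is needed; take it from each L_i and combine:
2·(-41/30) + 6·(3/2) + (-178)·(-3/10) + (-334)·(1/6) = 4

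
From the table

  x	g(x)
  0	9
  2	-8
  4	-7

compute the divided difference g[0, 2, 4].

9/4

g[0,2] = (-8 - 9) / (2 - 0) = -17/2
g[2,4] = (-7 - (-8)) / (4 - 2) = 1/2
g[0,2,4] = (1/2 - (-17/2)) / (4 - 0) = 9/4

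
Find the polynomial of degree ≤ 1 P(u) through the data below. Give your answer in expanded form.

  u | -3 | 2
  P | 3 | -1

P(u) = -(4/5)u + 3/5

L_0(u) = (u - 2) / [-5] = -(1/5)u + 2/5
L_1(u) = (u + 3) / [5] = (1/5)u + 3/5
P(u) = 3·L_0 + (-1)·L_1
  3·L_0(u) = -(3/5)u + 6/5
  (-1)·L_1(u) = -(1/5)u - 3/5
Adding term by term: -(4/5)u + 3/5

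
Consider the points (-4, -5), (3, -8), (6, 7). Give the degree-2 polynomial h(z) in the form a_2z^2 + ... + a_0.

h(z) = (19/35)z^2 + (4/35)z - 463/35

L_0(z) = (z - 3)(z - 6) / [70] = (1/70)z^2 - (9/70)z + 9/35
L_1(z) = (z + 4)(z - 6) / [-21] = -(1/21)z^2 + (2/21)z + 8/7
L_2(z) = (z + 4)(z - 3) / [30] = (1/30)z^2 + (1/30)z - 2/5
h(z) = (-5)·L_0 + (-8)·L_1 + 7·L_2
  (-5)·L_0(z) = -(1/14)z^2 + (9/14)z - 9/7
  (-8)·L_1(z) = (8/21)z^2 - (16/21)z - 64/7
  7·L_2(z) = (7/30)z^2 + (7/30)z - 14/5
Adding term by term: (19/35)z^2 + (4/35)z - 463/35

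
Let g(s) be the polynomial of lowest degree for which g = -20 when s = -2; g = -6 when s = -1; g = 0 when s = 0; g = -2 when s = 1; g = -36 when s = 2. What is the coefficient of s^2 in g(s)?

-3

Build the Lagrange basis polynomials:
L_0(s) = (s + 1)s(s - 1)(s - 2) / [24] = (1/24)s^4 - (1/12)s^3 - (1/24)s^2 + (1/12)s
L_1(s) = (s + 2)s(s - 1)(s - 2) / [-6] = -(1/6)s^4 + (1/6)s^3 + (2/3)s^2 - (2/3)s
L_2(s) = (s + 2)(s + 1)(s - 1)(s - 2) / [4] = (1/4)s^4 - (5/4)s^2 + 1
L_3(s) = (s + 2)(s + 1)s(s - 2) / [-6] = -(1/6)s^4 - (1/6)s^3 + (2/3)s^2 + (2/3)s
L_4(s) = (s + 2)(s + 1)s(s - 1) / [24] = (1/24)s^4 + (1/12)s^3 - (1/24)s^2 - (1/12)s
g(s) = (-20)·L_0 + (-6)·L_1 + 0·L_2 + (-2)·L_3 + (-36)·L_4
Only the coefficient of s^2 is needed; take it from each L_i and combine:
(-20)·(-1/24) + (-6)·(2/3) + 0·(-5/4) + (-2)·(2/3) + (-36)·(-1/24) = -3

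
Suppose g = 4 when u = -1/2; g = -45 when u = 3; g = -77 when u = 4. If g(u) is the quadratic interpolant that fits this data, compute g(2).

-21

Evaluate each Lagrange basis at u = 2:
L_0(2) = (-1)·(-2)/[(-7/2)·(-9/2)] = 8/63
L_1(2) = (5/2)·(-2)/[(7/2)·(-1)] = 10/7
L_2(2) = (5/2)·(-1)/[(9/2)·(1)] = -5/9
Sum: 4·(8/63) + (-45)·(10/7) + (-77)·(-5/9) = -21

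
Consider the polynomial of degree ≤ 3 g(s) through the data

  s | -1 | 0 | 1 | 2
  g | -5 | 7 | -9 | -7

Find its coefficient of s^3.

23/3

Build the Lagrange basis polynomials:
L_0(s) = s(s - 1)(s - 2) / [-6] = -(1/6)s^3 + (1/2)s^2 - (1/3)s
L_1(s) = (s + 1)(s - 1)(s - 2) / [2] = (1/2)s^3 - s^2 - (1/2)s + 1
L_2(s) = (s + 1)s(s - 2) / [-2] = -(1/2)s^3 + (1/2)s^2 + s
L_3(s) = (s + 1)s(s - 1) / [6] = (1/6)s^3 - (1/6)s
g(s) = (-5)·L_0 + 7·L_1 + (-9)·L_2 + (-7)·L_3
Only the coefficient of s^3 is needed; take it from each L_i and combine:
(-5)·(-1/6) + 7·(1/2) + (-9)·(-1/2) + (-7)·(1/6) = 23/3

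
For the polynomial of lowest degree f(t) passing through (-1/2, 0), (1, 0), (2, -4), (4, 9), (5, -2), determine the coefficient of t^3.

Build the Lagrange basis polynomials:
L_0(t) = (t - 1)(t - 2)(t - 4)(t - 5) / [1485/16] = (16/1485)t^4 - (64/495)t^3 + (784/1485)t^2 - (416/495)t + 128/297
L_1(t) = (t + 1/2)(t - 2)(t - 4)(t - 5) / [-18] = -(1/18)t^4 + (7/12)t^3 - (65/36)t^2 + (7/6)t + 10/9
L_2(t) = (t + 1/2)(t - 1)(t - 4)(t - 5) / [15] = (1/15)t^4 - (19/30)t^3 + (8/5)t^2 - (11/30)t - 2/3
L_3(t) = (t + 1/2)(t - 1)(t - 2)(t - 5) / [-27] = -(1/27)t^4 + (5/18)t^3 - (13/27)t^2 + (1/18)t + 5/27
L_4(t) = (t + 1/2)(t - 1)(t - 2)(t - 4) / [66] = (1/66)t^4 - (13/132)t^3 + (7/44)t^2 - (1/66)t - 2/33
f(t) = 0·L_0 + 0·L_1 + (-4)·L_2 + 9·L_3 + (-2)·L_4
Only the coefficient of t^3 is needed; take it from each L_i and combine:
0·(-64/495) + 0·(7/12) + (-4)·(-19/30) + 9·(5/18) + (-2)·(-13/132) = 863/165

863/165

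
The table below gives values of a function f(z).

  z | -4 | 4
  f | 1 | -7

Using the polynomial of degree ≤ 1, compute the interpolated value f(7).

L_0(7) = (3)/[(-8)] = -3/8
L_1(7) = (11)/[(8)] = 11/8
Sum: 1·(-3/8) + (-7)·(11/8) = -10

-10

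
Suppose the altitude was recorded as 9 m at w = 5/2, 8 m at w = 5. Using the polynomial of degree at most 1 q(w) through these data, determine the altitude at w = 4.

L_0(4) = (-1)/[(-5/2)] = 2/5
L_1(4) = (3/2)/[(5/2)] = 3/5
Sum: 9·(2/5) + 8·(3/5) = 42/5

42/5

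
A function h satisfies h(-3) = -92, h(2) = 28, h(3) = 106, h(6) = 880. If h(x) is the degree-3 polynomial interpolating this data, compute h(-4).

Evaluate each Lagrange basis at x = -4:
L_0(-4) = (-6)·(-7)·(-10)/[(-5)·(-6)·(-9)] = 14/9
L_1(-4) = (-1)·(-7)·(-10)/[(5)·(-1)·(-4)] = -7/2
L_2(-4) = (-1)·(-6)·(-10)/[(6)·(1)·(-3)] = 10/3
L_3(-4) = (-1)·(-6)·(-7)/[(9)·(4)·(3)] = -7/18
Sum: (-92)·(14/9) + 28·(-7/2) + 106·(10/3) + 880·(-7/18) = -230

-230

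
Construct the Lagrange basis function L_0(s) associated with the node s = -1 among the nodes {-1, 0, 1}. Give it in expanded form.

L_0(s) = s(s - 1) / [(-1)·(-2)]
       = (s^2 - s) / (2)

L_0(s) = (1/2)s^2 - (1/2)s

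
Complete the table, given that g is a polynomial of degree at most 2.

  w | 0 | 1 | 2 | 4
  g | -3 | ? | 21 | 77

5

The 3 known values determine g uniquely (degree ≤ 2).
L_0(1) = (-1)·(-3)/[(-2)·(-4)] = 3/8
L_1(1) = (1)·(-3)/[(2)·(-2)] = 3/4
L_2(1) = (1)·(-1)/[(4)·(2)] = -1/8
Sum: (-3)·(3/8) + 21·(3/4) + 77·(-1/8) = 5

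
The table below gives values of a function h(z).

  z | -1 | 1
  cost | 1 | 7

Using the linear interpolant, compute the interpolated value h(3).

L_0(3) = (2)/[(-2)] = -1
L_1(3) = (4)/[(2)] = 2
Sum: 1·(-1) + 7·(2) = 13

13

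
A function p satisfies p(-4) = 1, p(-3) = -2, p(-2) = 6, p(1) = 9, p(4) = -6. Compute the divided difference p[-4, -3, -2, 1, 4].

p[-4,-3] = (-2 - 1) / (-3 - (-4)) = -3
p[-3,-2] = (6 - (-2)) / (-2 - (-3)) = 8
p[-2,1] = (9 - 6) / (1 - (-2)) = 1
p[1,4] = (-6 - 9) / (4 - 1) = -5
p[-4,-3,-2] = (8 - (-3)) / (-2 - (-4)) = 11/2
p[-3,-2,1] = (1 - 8) / (1 - (-3)) = -7/4
p[-2,1,4] = (-5 - 1) / (4 - (-2)) = -1
p[-4,-3,-2,1] = (-7/4 - 11/2) / (1 - (-4)) = -29/20
p[-3,-2,1,4] = (-1 - (-7/4)) / (4 - (-3)) = 3/28
p[-4,-3,-2,1,4] = (3/28 - (-29/20)) / (4 - (-4)) = 109/560

109/560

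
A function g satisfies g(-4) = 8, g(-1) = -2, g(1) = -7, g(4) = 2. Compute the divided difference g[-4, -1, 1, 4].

g[-4,-1] = (-2 - 8) / (-1 - (-4)) = -10/3
g[-1,1] = (-7 - (-2)) / (1 - (-1)) = -5/2
g[1,4] = (2 - (-7)) / (4 - 1) = 3
g[-4,-1,1] = (-5/2 - (-10/3)) / (1 - (-4)) = 1/6
g[-1,1,4] = (3 - (-5/2)) / (4 - (-1)) = 11/10
g[-4,-1,1,4] = (11/10 - 1/6) / (4 - (-4)) = 7/60

7/60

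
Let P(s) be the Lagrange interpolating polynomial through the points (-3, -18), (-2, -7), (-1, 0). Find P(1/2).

3

Evaluate each Lagrange basis at s = 1/2:
L_0(1/2) = (5/2)·(3/2)/[(-1)·(-2)] = 15/8
L_1(1/2) = (7/2)·(3/2)/[(1)·(-1)] = -21/4
L_2(1/2) = (7/2)·(5/2)/[(2)·(1)] = 35/8
Sum: (-18)·(15/8) + (-7)·(-21/4) + 0 = 3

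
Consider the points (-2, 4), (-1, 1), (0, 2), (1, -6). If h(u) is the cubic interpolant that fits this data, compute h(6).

-636

Evaluate each Lagrange basis at u = 6:
L_0(6) = (7)·(6)·(5)/[(-1)·(-2)·(-3)] = -35
L_1(6) = (8)·(6)·(5)/[(1)·(-1)·(-2)] = 120
L_2(6) = (8)·(7)·(5)/[(2)·(1)·(-1)] = -140
L_3(6) = (8)·(7)·(6)/[(3)·(2)·(1)] = 56
Sum: 4·(-35) + 1·(120) + 2·(-140) + (-6)·(56) = -636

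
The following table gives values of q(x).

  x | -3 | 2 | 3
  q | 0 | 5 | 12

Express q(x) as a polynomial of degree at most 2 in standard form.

Newton's divided differences:
q[-3,2] = (5 - 0) / (2 - (-3)) = 1
q[2,3] = (12 - 5) / (3 - 2) = 7
q[-3,2,3] = (7 - 1) / (3 - (-3)) = 1
q(x) = 1·(x + 3) + 1·(x + 3)(x - 2)
Expanding: q(x) = x^2 + 2x - 3

q(x) = x^2 + 2x - 3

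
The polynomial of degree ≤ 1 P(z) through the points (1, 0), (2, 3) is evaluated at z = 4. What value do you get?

9

Evaluate each Lagrange basis at z = 4:
L_0(4) = (2)/[(-1)] = -2
L_1(4) = (3)/[(1)] = 3
Sum: 0 + 3·(3) = 9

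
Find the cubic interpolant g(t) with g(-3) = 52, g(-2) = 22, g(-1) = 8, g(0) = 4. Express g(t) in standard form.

Newton's divided differences:
g[-3,-2] = (22 - 52) / (-2 - (-3)) = -30
g[-2,-1] = (8 - 22) / (-1 - (-2)) = -14
g[-1,0] = (4 - 8) / (0 - (-1)) = -4
g[-3,-2,-1] = (-14 - (-30)) / (-1 - (-3)) = 8
g[-2,-1,0] = (-4 - (-14)) / (0 - (-2)) = 5
g[-3,-2,-1,0] = (5 - 8) / (0 - (-3)) = -1
g(t) = 52 + (-30)·(t + 3) + 8·(t + 3)(t + 2) + (-1)·(t + 3)(t + 2)(t + 1)
Expanding: g(t) = -t^3 + 2t^2 - t + 4

g(t) = -t^3 + 2t^2 - t + 4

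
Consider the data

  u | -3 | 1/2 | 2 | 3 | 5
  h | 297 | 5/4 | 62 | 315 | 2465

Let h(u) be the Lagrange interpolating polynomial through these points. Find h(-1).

-1

L_0(-1) = (-3/2)·(-3)·(-4)·(-6)/[(-7/2)·(-5)·(-6)·(-8)] = 9/70
L_1(-1) = (2)·(-3)·(-4)·(-6)/[(7/2)·(-3/2)·(-5/2)·(-9/2)] = 256/105
L_2(-1) = (2)·(-3/2)·(-4)·(-6)/[(5)·(3/2)·(-1)·(-3)] = -16/5
L_3(-1) = (2)·(-3/2)·(-3)·(-6)/[(6)·(5/2)·(1)·(-2)] = 9/5
L_4(-1) = (2)·(-3/2)·(-3)·(-4)/[(8)·(9/2)·(3)·(2)] = -1/6
Sum: 297·(9/70) + 5/4·(256/105) + 62·(-16/5) + 315·(9/5) + 2465·(-1/6) = -1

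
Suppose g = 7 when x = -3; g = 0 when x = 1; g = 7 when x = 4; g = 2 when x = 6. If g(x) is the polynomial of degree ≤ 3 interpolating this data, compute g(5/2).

Evaluate each Lagrange basis at x = 5/2:
L_0(5/2) = (3/2)·(-3/2)·(-7/2)/[(-4)·(-7)·(-9)] = -1/32
L_1(5/2) = (11/2)·(-3/2)·(-7/2)/[(4)·(-3)·(-5)] = 77/160
L_2(5/2) = (11/2)·(3/2)·(-7/2)/[(7)·(3)·(-2)] = 11/16
L_3(5/2) = (11/2)·(3/2)·(-3/2)/[(9)·(5)·(2)] = -11/80
Sum: 7·(-1/32) + 0 + 7·(11/16) + 2·(-11/80) = 691/160

691/160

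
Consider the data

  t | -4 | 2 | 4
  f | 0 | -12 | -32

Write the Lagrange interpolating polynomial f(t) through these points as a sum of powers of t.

f(t) = -t^2 - 4t

Build the Lagrange basis polynomials:
L_0(t) = (t - 2)(t - 4) / [48] = (1/48)t^2 - (1/8)t + 1/6
L_1(t) = (t + 4)(t - 4) / [-12] = -(1/12)t^2 + 4/3
L_2(t) = (t + 4)(t - 2) / [16] = (1/16)t^2 + (1/8)t - 1/2
f(t) = 0·L_0 + (-12)·L_1 + (-32)·L_2
  0·L_0(t) = 0
  (-12)·L_1(t) = t^2 - 16
  (-32)·L_2(t) = -2t^2 - 4t + 16
Adding term by term: -t^2 - 4t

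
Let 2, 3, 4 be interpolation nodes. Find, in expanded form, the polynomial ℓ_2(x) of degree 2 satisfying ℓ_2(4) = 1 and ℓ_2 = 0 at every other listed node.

ℓ_2(x) = (x - 2)(x - 3) / [(2)·(1)]
       = (x^2 - 5x + 6) / (2)

ℓ_2(x) = (1/2)x^2 - (5/2)x + 3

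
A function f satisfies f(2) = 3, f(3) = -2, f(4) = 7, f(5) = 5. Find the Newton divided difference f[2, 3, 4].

7

f[2,3] = (-2 - 3) / (3 - 2) = -5
f[3,4] = (7 - (-2)) / (4 - 3) = 9
f[2,3,4] = (9 - (-5)) / (4 - 2) = 7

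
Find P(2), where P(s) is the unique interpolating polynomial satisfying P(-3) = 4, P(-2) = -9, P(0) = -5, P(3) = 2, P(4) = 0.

158/63

L_0(2) = (4)·(2)·(-1)·(-2)/[(-1)·(-3)·(-6)·(-7)] = 8/63
L_1(2) = (5)·(2)·(-1)·(-2)/[(1)·(-2)·(-5)·(-6)] = -1/3
L_2(2) = (5)·(4)·(-1)·(-2)/[(3)·(2)·(-3)·(-4)] = 5/9
L_3(2) = (5)·(4)·(2)·(-2)/[(6)·(5)·(3)·(-1)] = 8/9
L_4(2) = (5)·(4)·(2)·(-1)/[(7)·(6)·(4)·(1)] = -5/21
Sum: 4·(8/63) + (-9)·(-1/3) + (-5)·(5/9) + 2·(8/9) + 0 = 158/63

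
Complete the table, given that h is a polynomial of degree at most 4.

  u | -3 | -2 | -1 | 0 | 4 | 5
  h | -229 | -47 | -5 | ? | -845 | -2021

The 5 known values determine h uniquely (degree ≤ 4).
Evaluate each Lagrange basis at u = 0:
L_0(0) = (2)·(1)·(-4)·(-5)/[(-1)·(-2)·(-7)·(-8)] = 5/14
L_1(0) = (3)·(1)·(-4)·(-5)/[(1)·(-1)·(-6)·(-7)] = -10/7
L_2(0) = (3)·(2)·(-4)·(-5)/[(2)·(1)·(-5)·(-6)] = 2
L_3(0) = (3)·(2)·(1)·(-5)/[(7)·(6)·(5)·(-1)] = 1/7
L_4(0) = (3)·(2)·(1)·(-4)/[(8)·(7)·(6)·(1)] = -1/14
Sum: (-229)·(5/14) + (-47)·(-10/7) + (-5)·(2) + (-845)·(1/7) + (-2021)·(-1/14) = -1

-1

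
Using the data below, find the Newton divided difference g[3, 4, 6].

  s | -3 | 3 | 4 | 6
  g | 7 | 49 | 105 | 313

16

g[3,4] = (105 - 49) / (4 - 3) = 56
g[4,6] = (313 - 105) / (6 - 4) = 104
g[3,4,6] = (104 - 56) / (6 - 3) = 16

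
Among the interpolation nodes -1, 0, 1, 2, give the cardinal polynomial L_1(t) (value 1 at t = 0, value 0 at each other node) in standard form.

L_1(t) = (1/2)t^3 - t^2 - (1/2)t + 1

L_1(t) = (t + 1)(t - 1)(t - 2) / [(1)·(-1)·(-2)]
       = (t^3 - 2t^2 - t + 2) / (2)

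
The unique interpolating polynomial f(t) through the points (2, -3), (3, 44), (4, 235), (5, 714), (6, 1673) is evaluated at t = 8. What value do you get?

6039

Evaluate each Lagrange basis at t = 8:
L_0(8) = (5)·(4)·(3)·(2)/[(-1)·(-2)·(-3)·(-4)] = 5
L_1(8) = (6)·(4)·(3)·(2)/[(1)·(-1)·(-2)·(-3)] = -24
L_2(8) = (6)·(5)·(3)·(2)/[(2)·(1)·(-1)·(-2)] = 45
L_3(8) = (6)·(5)·(4)·(2)/[(3)·(2)·(1)·(-1)] = -40
L_4(8) = (6)·(5)·(4)·(3)/[(4)·(3)·(2)·(1)] = 15
Sum: (-3)·(5) + 44·(-24) + 235·(45) + 714·(-40) + 1673·(15) = 6039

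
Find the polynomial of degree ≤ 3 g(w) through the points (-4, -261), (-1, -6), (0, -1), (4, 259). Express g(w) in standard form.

g(w) = 4w^3 + w - 1

L_0(w) = (w + 1)w(w - 4) / [-96] = -(1/96)w^3 + (1/32)w^2 + (1/24)w
L_1(w) = (w + 4)w(w - 4) / [15] = (1/15)w^3 - (16/15)w
L_2(w) = (w + 4)(w + 1)(w - 4) / [-16] = -(1/16)w^3 - (1/16)w^2 + w + 1
L_3(w) = (w + 4)(w + 1)w / [160] = (1/160)w^3 + (1/32)w^2 + (1/40)w
g(w) = (-261)·L_0 + (-6)·L_1 + (-1)·L_2 + 259·L_3
  (-261)·L_0(w) = (87/32)w^3 - (261/32)w^2 - (87/8)w
  (-6)·L_1(w) = -(2/5)w^3 + (32/5)w
  (-1)·L_2(w) = (1/16)w^3 + (1/16)w^2 - w - 1
  259·L_3(w) = (259/160)w^3 + (259/32)w^2 + (259/40)w
Adding term by term: 4w^3 + w - 1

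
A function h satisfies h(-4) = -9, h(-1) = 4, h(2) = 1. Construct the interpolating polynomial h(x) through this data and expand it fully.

Newton's divided differences:
h[-4,-1] = (4 - (-9)) / (-1 - (-4)) = 13/3
h[-1,2] = (1 - 4) / (2 - (-1)) = -1
h[-4,-1,2] = (-1 - 13/3) / (2 - (-4)) = -8/9
h(x) = -9 + (13/3)·(x + 4) + (-8/9)·(x + 4)(x + 1)
Expanding: h(x) = -(8/9)x^2 - (1/9)x + 43/9

h(x) = -(8/9)x^2 - (1/9)x + 43/9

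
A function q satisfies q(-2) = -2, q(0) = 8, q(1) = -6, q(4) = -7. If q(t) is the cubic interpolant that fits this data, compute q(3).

L_0(3) = (3)·(2)·(-1)/[(-2)·(-3)·(-6)] = 1/6
L_1(3) = (5)·(2)·(-1)/[(2)·(-1)·(-4)] = -5/4
L_2(3) = (5)·(3)·(-1)/[(3)·(1)·(-3)] = 5/3
L_3(3) = (5)·(3)·(2)/[(6)·(4)·(3)] = 5/12
Sum: (-2)·(1/6) + 8·(-5/4) + (-6)·(5/3) + (-7)·(5/12) = -93/4

-93/4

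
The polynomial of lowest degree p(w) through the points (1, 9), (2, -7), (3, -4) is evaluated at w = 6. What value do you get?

119

Using Newton's divided-difference form:
p[1,2] = (-7 - 9) / (2 - 1) = -16
p[2,3] = (-4 - (-7)) / (3 - 2) = 3
p[1,2,3] = (3 - (-16)) / (3 - 1) = 19/2
p(6) = 9 + (-16)·(5) + (19/2)·(5)·(4) = 119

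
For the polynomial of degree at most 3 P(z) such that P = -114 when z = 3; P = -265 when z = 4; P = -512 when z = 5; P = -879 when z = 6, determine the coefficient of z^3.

-4

Build the Lagrange basis polynomials:
L_0(z) = (z - 4)(z - 5)(z - 6) / [-6] = -(1/6)z^3 + (5/2)z^2 - (37/3)z + 20
L_1(z) = (z - 3)(z - 5)(z - 6) / [2] = (1/2)z^3 - 7z^2 + (63/2)z - 45
L_2(z) = (z - 3)(z - 4)(z - 6) / [-2] = -(1/2)z^3 + (13/2)z^2 - 27z + 36
L_3(z) = (z - 3)(z - 4)(z - 5) / [6] = (1/6)z^3 - 2z^2 + (47/6)z - 10
P(z) = (-114)·L_0 + (-265)·L_1 + (-512)·L_2 + (-879)·L_3
Only the coefficient of z^3 is needed; take it from each L_i and combine:
(-114)·(-1/6) + (-265)·(1/2) + (-512)·(-1/2) + (-879)·(1/6) = -4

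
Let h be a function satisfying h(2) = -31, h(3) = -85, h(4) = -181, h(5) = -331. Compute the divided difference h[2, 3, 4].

h[2,3] = (-85 - (-31)) / (3 - 2) = -54
h[3,4] = (-181 - (-85)) / (4 - 3) = -96
h[2,3,4] = (-96 - (-54)) / (4 - 2) = -21

-21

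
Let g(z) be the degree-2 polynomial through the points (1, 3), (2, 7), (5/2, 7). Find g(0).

-19/3

L_0(0) = (-2)·(-5/2)/[(-1)·(-3/2)] = 10/3
L_1(0) = (-1)·(-5/2)/[(1)·(-1/2)] = -5
L_2(0) = (-1)·(-2)/[(3/2)·(1/2)] = 8/3
Sum: 3·(10/3) + 7·(-5) + 7·(8/3) = -19/3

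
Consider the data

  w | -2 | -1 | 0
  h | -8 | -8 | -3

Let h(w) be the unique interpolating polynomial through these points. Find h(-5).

22

Evaluate each Lagrange basis at w = -5:
L_0(-5) = (-4)·(-5)/[(-1)·(-2)] = 10
L_1(-5) = (-3)·(-5)/[(1)·(-1)] = -15
L_2(-5) = (-3)·(-4)/[(2)·(1)] = 6
Sum: (-8)·(10) + (-8)·(-15) + (-3)·(6) = 22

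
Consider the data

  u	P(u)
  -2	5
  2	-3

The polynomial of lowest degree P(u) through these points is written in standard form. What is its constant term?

L_0(u) = (u - 2) / [-4] = -(1/4)u + 1/2
L_1(u) = (u + 2) / [4] = (1/4)u + 1/2
P(u) = 5·L_0 + (-3)·L_1
Only the constant term is needed; take it from each L_i and combine:
5·(1/2) + (-3)·(1/2) = 1

1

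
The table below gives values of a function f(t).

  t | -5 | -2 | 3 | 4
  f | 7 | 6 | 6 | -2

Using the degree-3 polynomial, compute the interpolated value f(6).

-100/3

Using Newton's divided-difference form:
f[-5,-2] = (6 - 7) / (-2 - (-5)) = -1/3
f[-2,3] = (6 - 6) / (3 - (-2)) = 0
f[3,4] = (-2 - 6) / (4 - 3) = -8
f[-5,-2,3] = (0 - (-1/3)) / (3 - (-5)) = 1/24
f[-2,3,4] = (-8 - 0) / (4 - (-2)) = -4/3
f[-5,-2,3,4] = (-4/3 - 1/24) / (4 - (-5)) = -11/72
f(6) = 7 + (-1/3)·(11) + (1/24)·(11)·(8) + (-11/72)·(11)·(8)·(3) = -100/3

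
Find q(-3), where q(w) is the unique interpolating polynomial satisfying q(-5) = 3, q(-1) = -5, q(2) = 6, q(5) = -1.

-55/7

L_0(-3) = (-2)·(-5)·(-8)/[(-4)·(-7)·(-10)] = 2/7
L_1(-3) = (2)·(-5)·(-8)/[(4)·(-3)·(-6)] = 10/9
L_2(-3) = (2)·(-2)·(-8)/[(7)·(3)·(-3)] = -32/63
L_3(-3) = (2)·(-2)·(-5)/[(10)·(6)·(3)] = 1/9
Sum: 3·(2/7) + (-5)·(10/9) + 6·(-32/63) + (-1)·(1/9) = -55/7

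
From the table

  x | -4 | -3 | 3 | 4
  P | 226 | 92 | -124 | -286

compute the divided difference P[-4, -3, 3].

14

P[-4,-3] = (92 - 226) / (-3 - (-4)) = -134
P[-3,3] = (-124 - 92) / (3 - (-3)) = -36
P[-4,-3,3] = (-36 - (-134)) / (3 - (-4)) = 14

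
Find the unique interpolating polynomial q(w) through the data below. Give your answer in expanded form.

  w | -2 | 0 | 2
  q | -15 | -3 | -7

Build the Lagrange basis polynomials:
L_0(w) = w(w - 2) / [8] = (1/8)w^2 - (1/4)w
L_1(w) = (w + 2)(w - 2) / [-4] = -(1/4)w^2 + 1
L_2(w) = (w + 2)w / [8] = (1/8)w^2 + (1/4)w
q(w) = (-15)·L_0 + (-3)·L_1 + (-7)·L_2
  (-15)·L_0(w) = -(15/8)w^2 + (15/4)w
  (-3)·L_1(w) = (3/4)w^2 - 3
  (-7)·L_2(w) = -(7/8)w^2 - (7/4)w
Adding term by term: -2w^2 + 2w - 3

q(w) = -2w^2 + 2w - 3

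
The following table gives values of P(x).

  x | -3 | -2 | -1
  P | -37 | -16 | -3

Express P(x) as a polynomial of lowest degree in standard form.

P(x) = -4x^2 + x + 2

Build the Lagrange basis polynomials:
L_0(x) = (x + 2)(x + 1) / [2] = (1/2)x^2 + (3/2)x + 1
L_1(x) = (x + 3)(x + 1) / [-1] = -x^2 - 4x - 3
L_2(x) = (x + 3)(x + 2) / [2] = (1/2)x^2 + (5/2)x + 3
P(x) = (-37)·L_0 + (-16)·L_1 + (-3)·L_2
  (-37)·L_0(x) = -(37/2)x^2 - (111/2)x - 37
  (-16)·L_1(x) = 16x^2 + 64x + 48
  (-3)·L_2(x) = -(3/2)x^2 - (15/2)x - 9
Adding term by term: -4x^2 + x + 2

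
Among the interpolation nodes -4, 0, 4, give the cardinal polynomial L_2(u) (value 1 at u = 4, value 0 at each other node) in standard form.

L_2(u) = (1/32)u^2 + (1/8)u

L_2(u) = (u + 4)u / [(8)·(4)]
       = (u^2 + 4u) / (32)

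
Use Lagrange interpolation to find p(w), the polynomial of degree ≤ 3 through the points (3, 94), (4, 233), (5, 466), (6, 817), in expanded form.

L_0(w) = (w - 4)(w - 5)(w - 6) / [-6] = -(1/6)w^3 + (5/2)w^2 - (37/3)w + 20
L_1(w) = (w - 3)(w - 5)(w - 6) / [2] = (1/2)w^3 - 7w^2 + (63/2)w - 45
L_2(w) = (w - 3)(w - 4)(w - 6) / [-2] = -(1/2)w^3 + (13/2)w^2 - 27w + 36
L_3(w) = (w - 3)(w - 4)(w - 5) / [6] = (1/6)w^3 - 2w^2 + (47/6)w - 10
p(w) = 94·L_0 + 233·L_1 + 466·L_2 + 817·L_3
  94·L_0(w) = -(47/3)w^3 + 235w^2 - (3478/3)w + 1880
  233·L_1(w) = (233/2)w^3 - 1631w^2 + (14679/2)w - 10485
  466·L_2(w) = -233w^3 + 3029w^2 - 12582w + 16776
  817·L_3(w) = (817/6)w^3 - 1634w^2 + (38399/6)w - 8170
Adding term by term: 4w^3 - w^2 - 2w + 1

p(w) = 4w^3 - w^2 - 2w + 1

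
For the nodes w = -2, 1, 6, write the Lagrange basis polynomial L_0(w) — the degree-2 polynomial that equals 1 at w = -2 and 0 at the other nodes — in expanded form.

L_0(w) = (1/24)w^2 - (7/24)w + 1/4

L_0(w) = (w - 1)(w - 6) / [(-3)·(-8)]
       = (w^2 - 7w + 6) / (24)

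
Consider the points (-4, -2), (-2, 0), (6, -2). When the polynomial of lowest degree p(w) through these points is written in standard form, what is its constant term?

1

Build the Lagrange basis polynomials:
L_0(w) = (w + 2)(w - 6) / [20] = (1/20)w^2 - (1/5)w - 3/5
L_1(w) = (w + 4)(w - 6) / [-16] = -(1/16)w^2 + (1/8)w + 3/2
L_2(w) = (w + 4)(w + 2) / [80] = (1/80)w^2 + (3/40)w + 1/10
p(w) = (-2)·L_0 + 0·L_1 + (-2)·L_2
Only the constant term is needed; take it from each L_i and combine:
(-2)·(-3/5) + 0·(3/2) + (-2)·(1/10) = 1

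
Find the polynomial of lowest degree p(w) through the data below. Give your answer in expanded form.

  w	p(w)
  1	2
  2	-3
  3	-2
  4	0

p(w) = -(5/6)w^3 + 8w^2 - (139/6)w + 18

Build the Lagrange basis polynomials:
L_0(w) = (w - 2)(w - 3)(w - 4) / [-6] = -(1/6)w^3 + (3/2)w^2 - (13/3)w + 4
L_1(w) = (w - 1)(w - 3)(w - 4) / [2] = (1/2)w^3 - 4w^2 + (19/2)w - 6
L_2(w) = (w - 1)(w - 2)(w - 4) / [-2] = -(1/2)w^3 + (7/2)w^2 - 7w + 4
L_3(w) = (w - 1)(w - 2)(w - 3) / [6] = (1/6)w^3 - w^2 + (11/6)w - 1
p(w) = 2·L_0 + (-3)·L_1 + (-2)·L_2 + 0·L_3
  2·L_0(w) = -(1/3)w^3 + 3w^2 - (26/3)w + 8
  (-3)·L_1(w) = -(3/2)w^3 + 12w^2 - (57/2)w + 18
  (-2)·L_2(w) = w^3 - 7w^2 + 14w - 8
  0·L_3(w) = 0
Adding term by term: -(5/6)w^3 + 8w^2 - (139/6)w + 18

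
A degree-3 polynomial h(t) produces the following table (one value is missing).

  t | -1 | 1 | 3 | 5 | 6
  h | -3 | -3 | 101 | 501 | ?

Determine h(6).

872

The 4 known values determine h uniquely (degree ≤ 3).
L_0(6) = (5)·(3)·(1)/[(-2)·(-4)·(-6)] = -5/16
L_1(6) = (7)·(3)·(1)/[(2)·(-2)·(-4)] = 21/16
L_2(6) = (7)·(5)·(1)/[(4)·(2)·(-2)] = -35/16
L_3(6) = (7)·(5)·(3)/[(6)·(4)·(2)] = 35/16
Sum: (-3)·(-5/16) + (-3)·(21/16) + 101·(-35/16) + 501·(35/16) = 872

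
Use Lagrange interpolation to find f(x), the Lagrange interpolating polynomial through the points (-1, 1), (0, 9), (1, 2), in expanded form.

Build the Lagrange basis polynomials:
L_0(x) = x(x - 1) / [2] = (1/2)x^2 - (1/2)x
L_1(x) = (x + 1)(x - 1) / [-1] = -x^2 + 1
L_2(x) = (x + 1)x / [2] = (1/2)x^2 + (1/2)x
f(x) = 1·L_0 + 9·L_1 + 2·L_2
  1·L_0(x) = (1/2)x^2 - (1/2)x
  9·L_1(x) = -9x^2 + 9
  2·L_2(x) = x^2 + x
Adding term by term: -(15/2)x^2 + (1/2)x + 9

f(x) = -(15/2)x^2 + (1/2)x + 9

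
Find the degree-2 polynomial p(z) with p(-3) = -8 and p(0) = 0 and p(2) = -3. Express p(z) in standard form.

p(z) = -(5/6)z^2 + (1/6)z

Newton's divided differences:
p[-3,0] = (0 - (-8)) / (0 - (-3)) = 8/3
p[0,2] = (-3 - 0) / (2 - 0) = -3/2
p[-3,0,2] = (-3/2 - 8/3) / (2 - (-3)) = -5/6
p(z) = -8 + (8/3)·(z + 3) + (-5/6)·(z + 3)z
Expanding: p(z) = -(5/6)z^2 + (1/6)z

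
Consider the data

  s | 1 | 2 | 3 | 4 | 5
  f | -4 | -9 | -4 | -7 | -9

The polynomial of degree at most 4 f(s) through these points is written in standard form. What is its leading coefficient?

9/8

The leading coefficient equals the top divided difference f[1,2,3,4,5].
f[1,2] = (-9 - (-4)) / (2 - 1) = -5
f[2,3] = (-4 - (-9)) / (3 - 2) = 5
f[3,4] = (-7 - (-4)) / (4 - 3) = -3
f[4,5] = (-9 - (-7)) / (5 - 4) = -2
f[1,2,3] = (5 - (-5)) / (3 - 1) = 5
f[2,3,4] = (-3 - 5) / (4 - 2) = -4
f[3,4,5] = (-2 - (-3)) / (5 - 3) = 1/2
f[1,2,3,4] = (-4 - 5) / (4 - 1) = -3
f[2,3,4,5] = (1/2 - (-4)) / (5 - 2) = 3/2
f[1,2,3,4,5] = (3/2 - (-3)) / (5 - 1) = 9/8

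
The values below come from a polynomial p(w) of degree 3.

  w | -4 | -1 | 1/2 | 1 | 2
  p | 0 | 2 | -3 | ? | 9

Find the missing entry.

-5/3

The 4 known values determine p uniquely (degree ≤ 3).
L_0(1) = (2)·(1/2)·(-1)/[(-3)·(-9/2)·(-6)] = 1/81
L_1(1) = (5)·(1/2)·(-1)/[(3)·(-3/2)·(-3)] = -5/27
L_2(1) = (5)·(2)·(-1)/[(9/2)·(3/2)·(-3/2)] = 80/81
L_3(1) = (5)·(2)·(1/2)/[(6)·(3)·(3/2)] = 5/27
Sum: 0 + 2·(-5/27) + (-3)·(80/81) + 9·(5/27) = -5/3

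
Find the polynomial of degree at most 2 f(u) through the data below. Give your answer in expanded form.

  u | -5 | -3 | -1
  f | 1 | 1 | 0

Newton's divided differences:
f[-5,-3] = (1 - 1) / (-3 - (-5)) = 0
f[-3,-1] = (0 - 1) / (-1 - (-3)) = -1/2
f[-5,-3,-1] = (-1/2 - 0) / (-1 - (-5)) = -1/8
f(u) = 1 + (-1/8)·(u + 5)(u + 3)
Expanding: f(u) = -(1/8)u^2 - u - 7/8

f(u) = -(1/8)u^2 - u - 7/8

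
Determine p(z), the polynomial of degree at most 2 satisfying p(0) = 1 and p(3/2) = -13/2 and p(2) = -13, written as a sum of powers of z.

L_0(z) = (z - 3/2)(z - 2) / [3] = (1/3)z^2 - (7/6)z + 1
L_1(z) = z(z - 2) / [-3/4] = -(4/3)z^2 + (8/3)z
L_2(z) = z(z - 3/2) / [1] = z^2 - (3/2)z
p(z) = 1·L_0 + (-13/2)·L_1 + (-13)·L_2
  1·L_0(z) = (1/3)z^2 - (7/6)z + 1
  (-13/2)·L_1(z) = (26/3)z^2 - (52/3)z
  (-13)·L_2(z) = -13z^2 + (39/2)z
Adding term by term: -4z^2 + z + 1

p(z) = -4z^2 + z + 1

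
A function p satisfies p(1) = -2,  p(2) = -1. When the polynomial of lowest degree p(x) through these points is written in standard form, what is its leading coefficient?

1

L_0(x) = (x - 2) / [-1] = -x + 2
L_1(x) = (x - 1) / [1] = x - 1
p(x) = (-2)·L_0 + (-1)·L_1
Only the coefficient of x is needed; take it from each L_i and combine:
(-2)·(-1) + (-1)·(1) = 1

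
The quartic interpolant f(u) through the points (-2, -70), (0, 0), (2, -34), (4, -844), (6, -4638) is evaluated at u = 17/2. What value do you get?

Evaluate each Lagrange basis at u = 17/2:
L_0(17/2) = (17/2)·(13/2)·(9/2)·(5/2)/[(-2)·(-4)·(-6)·(-8)] = 3315/2048
L_1(17/2) = (21/2)·(13/2)·(9/2)·(5/2)/[(2)·(-2)·(-4)·(-6)] = -4095/512
L_2(17/2) = (21/2)·(17/2)·(9/2)·(5/2)/[(4)·(2)·(-2)·(-4)] = 16065/1024
L_3(17/2) = (21/2)·(17/2)·(13/2)·(5/2)/[(6)·(4)·(2)·(-2)] = -7735/512
L_4(17/2) = (21/2)·(17/2)·(13/2)·(9/2)/[(8)·(6)·(4)·(2)] = 13923/2048
Sum: (-70)·(3315/2048) + 0 + (-34)·(16065/1024) + (-844)·(-7735/512) + (-4638)·(13923/2048) = -77707/4

-77707/4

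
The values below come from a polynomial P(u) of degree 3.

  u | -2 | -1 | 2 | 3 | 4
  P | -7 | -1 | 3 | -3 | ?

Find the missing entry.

-14

The 4 known values determine P uniquely (degree ≤ 3).
L_0(4) = (5)·(2)·(1)/[(-1)·(-4)·(-5)] = -1/2
L_1(4) = (6)·(2)·(1)/[(1)·(-3)·(-4)] = 1
L_2(4) = (6)·(5)·(1)/[(4)·(3)·(-1)] = -5/2
L_3(4) = (6)·(5)·(2)/[(5)·(4)·(1)] = 3
Sum: (-7)·(-1/2) + (-1)·(1) + 3·(-5/2) + (-3)·(3) = -14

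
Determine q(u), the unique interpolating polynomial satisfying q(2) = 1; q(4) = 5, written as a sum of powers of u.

Build the Lagrange basis polynomials:
L_0(u) = (u - 4) / [-2] = -(1/2)u + 2
L_1(u) = (u - 2) / [2] = (1/2)u - 1
q(u) = 1·L_0 + 5·L_1
  1·L_0(u) = -(1/2)u + 2
  5·L_1(u) = (5/2)u - 5
Adding term by term: 2u - 3

q(u) = 2u - 3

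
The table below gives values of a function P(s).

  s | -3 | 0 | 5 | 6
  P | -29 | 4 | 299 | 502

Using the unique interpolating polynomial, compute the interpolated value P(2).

26

Evaluate each Lagrange basis at s = 2:
L_0(2) = (2)·(-3)·(-4)/[(-3)·(-8)·(-9)] = -1/9
L_1(2) = (5)·(-3)·(-4)/[(3)·(-5)·(-6)] = 2/3
L_2(2) = (5)·(2)·(-4)/[(8)·(5)·(-1)] = 1
L_3(2) = (5)·(2)·(-3)/[(9)·(6)·(1)] = -5/9
Sum: (-29)·(-1/9) + 4·(2/3) + 299·(1) + 502·(-5/9) = 26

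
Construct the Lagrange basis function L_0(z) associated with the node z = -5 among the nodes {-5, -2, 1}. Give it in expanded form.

L_0(z) = (z + 2)(z - 1) / [(-3)·(-6)]
       = (z^2 + z - 2) / (18)

L_0(z) = (1/18)z^2 + (1/18)z - 1/9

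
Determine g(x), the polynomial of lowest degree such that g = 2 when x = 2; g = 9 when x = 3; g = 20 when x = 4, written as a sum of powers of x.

g(x) = 2x^2 - 3x

L_0(x) = (x - 3)(x - 4) / [2] = (1/2)x^2 - (7/2)x + 6
L_1(x) = (x - 2)(x - 4) / [-1] = -x^2 + 6x - 8
L_2(x) = (x - 2)(x - 3) / [2] = (1/2)x^2 - (5/2)x + 3
g(x) = 2·L_0 + 9·L_1 + 20·L_2
  2·L_0(x) = x^2 - 7x + 12
  9·L_1(x) = -9x^2 + 54x - 72
  20·L_2(x) = 10x^2 - 50x + 60
Adding term by term: 2x^2 - 3x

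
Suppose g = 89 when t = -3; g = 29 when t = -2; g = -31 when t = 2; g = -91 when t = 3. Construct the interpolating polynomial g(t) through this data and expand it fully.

Newton's divided differences:
g[-3,-2] = (29 - 89) / (-2 - (-3)) = -60
g[-2,2] = (-31 - 29) / (2 - (-2)) = -15
g[2,3] = (-91 - (-31)) / (3 - 2) = -60
g[-3,-2,2] = (-15 - (-60)) / (2 - (-3)) = 9
g[-2,2,3] = (-60 - (-15)) / (3 - (-2)) = -9
g[-3,-2,2,3] = (-9 - 9) / (3 - (-3)) = -3
g(t) = 89 + (-60)·(t + 3) + 9·(t + 3)(t + 2) + (-3)·(t + 3)(t + 2)(t - 2)
Expanding: g(t) = -3t^3 - 3t - 1

g(t) = -3t^3 - 3t - 1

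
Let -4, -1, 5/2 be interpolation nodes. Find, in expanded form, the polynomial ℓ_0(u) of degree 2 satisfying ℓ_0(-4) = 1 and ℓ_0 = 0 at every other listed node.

ℓ_0(u) = (u + 1)(u - 5/2) / [(-3)·(-13/2)]
       = (u^2 - (3/2)u - 5/2) / (39/2)

ℓ_0(u) = (2/39)u^2 - (1/13)u - 5/39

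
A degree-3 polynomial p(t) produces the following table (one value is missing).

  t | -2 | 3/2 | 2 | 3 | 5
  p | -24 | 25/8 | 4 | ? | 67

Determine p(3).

The 4 known values determine p uniquely (degree ≤ 3).
L_0(3) = (3/2)·(1)·(-2)/[(-7/2)·(-4)·(-7)] = 3/98
L_1(3) = (5)·(1)·(-2)/[(7/2)·(-1/2)·(-7/2)] = -80/49
L_2(3) = (5)·(3/2)·(-2)/[(4)·(1/2)·(-3)] = 5/2
L_3(3) = (5)·(3/2)·(1)/[(7)·(7/2)·(3)] = 5/49
Sum: (-24)·(3/98) + 25/8·(-80/49) + 4·(5/2) + 67·(5/49) = 11

11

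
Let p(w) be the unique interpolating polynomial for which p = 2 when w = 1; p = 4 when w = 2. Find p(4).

8

Evaluate each Lagrange basis at w = 4:
L_0(4) = (2)/[(-1)] = -2
L_1(4) = (3)/[(1)] = 3
Sum: 2·(-2) + 4·(3) = 8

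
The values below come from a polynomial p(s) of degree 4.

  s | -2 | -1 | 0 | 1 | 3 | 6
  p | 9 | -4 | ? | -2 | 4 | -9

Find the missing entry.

-391/70

The 5 known values determine p uniquely (degree ≤ 4).
Evaluate each Lagrange basis at s = 0:
L_0(0) = (1)·(-1)·(-3)·(-6)/[(-1)·(-3)·(-5)·(-8)] = -3/20
L_1(0) = (2)·(-1)·(-3)·(-6)/[(1)·(-2)·(-4)·(-7)] = 9/14
L_2(0) = (2)·(1)·(-3)·(-6)/[(3)·(2)·(-2)·(-5)] = 3/5
L_3(0) = (2)·(1)·(-1)·(-6)/[(5)·(4)·(2)·(-3)] = -1/10
L_4(0) = (2)·(1)·(-1)·(-3)/[(8)·(7)·(5)·(3)] = 1/140
Sum: 9·(-3/20) + (-4)·(9/14) + (-2)·(3/5) + 4·(-1/10) + (-9)·(1/140) = -391/70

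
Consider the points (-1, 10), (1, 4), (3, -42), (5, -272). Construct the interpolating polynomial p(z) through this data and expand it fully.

p(z) = -3z^3 + 4z^2 + 3

Build the Lagrange basis polynomials:
L_0(z) = (z - 1)(z - 3)(z - 5) / [-48] = -(1/48)z^3 + (3/16)z^2 - (23/48)z + 5/16
L_1(z) = (z + 1)(z - 3)(z - 5) / [16] = (1/16)z^3 - (7/16)z^2 + (7/16)z + 15/16
L_2(z) = (z + 1)(z - 1)(z - 5) / [-16] = -(1/16)z^3 + (5/16)z^2 + (1/16)z - 5/16
L_3(z) = (z + 1)(z - 1)(z - 3) / [48] = (1/48)z^3 - (1/16)z^2 - (1/48)z + 1/16
p(z) = 10·L_0 + 4·L_1 + (-42)·L_2 + (-272)·L_3
  10·L_0(z) = -(5/24)z^3 + (15/8)z^2 - (115/24)z + 25/8
  4·L_1(z) = (1/4)z^3 - (7/4)z^2 + (7/4)z + 15/4
  (-42)·L_2(z) = (21/8)z^3 - (105/8)z^2 - (21/8)z + 105/8
  (-272)·L_3(z) = -(17/3)z^3 + 17z^2 + (17/3)z - 17
Adding term by term: -3z^3 + 4z^2 + 3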